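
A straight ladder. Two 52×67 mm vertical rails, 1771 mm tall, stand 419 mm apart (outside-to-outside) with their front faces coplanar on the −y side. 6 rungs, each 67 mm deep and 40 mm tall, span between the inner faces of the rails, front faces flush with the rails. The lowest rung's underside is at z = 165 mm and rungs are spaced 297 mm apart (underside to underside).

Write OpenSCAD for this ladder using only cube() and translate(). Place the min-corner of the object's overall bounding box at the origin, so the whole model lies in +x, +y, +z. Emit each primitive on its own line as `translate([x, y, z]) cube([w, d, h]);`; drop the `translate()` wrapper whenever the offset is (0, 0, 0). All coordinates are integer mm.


cube([52, 67, 1771]);
translate([367, 0, 0]) cube([52, 67, 1771]);
translate([52, 0, 165]) cube([315, 67, 40]);
translate([52, 0, 462]) cube([315, 67, 40]);
translate([52, 0, 759]) cube([315, 67, 40]);
translate([52, 0, 1056]) cube([315, 67, 40]);
translate([52, 0, 1353]) cube([315, 67, 40]);
translate([52, 0, 1650]) cube([315, 67, 40]);


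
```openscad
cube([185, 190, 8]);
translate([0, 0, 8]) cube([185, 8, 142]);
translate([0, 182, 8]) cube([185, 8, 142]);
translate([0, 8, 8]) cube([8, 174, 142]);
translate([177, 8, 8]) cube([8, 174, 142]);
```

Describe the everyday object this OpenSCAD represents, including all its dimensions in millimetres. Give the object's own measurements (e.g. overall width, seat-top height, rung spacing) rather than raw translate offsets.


An open-topped rectangular box: outside dimensions 185×190×150 mm, with a uniform wall and base thickness of 8 mm. The base is a full 185×190 slab on the floor; four walls sit on top of the base. The front and back walls (the −y and +y sides) span the full width; the two side walls fit between them.


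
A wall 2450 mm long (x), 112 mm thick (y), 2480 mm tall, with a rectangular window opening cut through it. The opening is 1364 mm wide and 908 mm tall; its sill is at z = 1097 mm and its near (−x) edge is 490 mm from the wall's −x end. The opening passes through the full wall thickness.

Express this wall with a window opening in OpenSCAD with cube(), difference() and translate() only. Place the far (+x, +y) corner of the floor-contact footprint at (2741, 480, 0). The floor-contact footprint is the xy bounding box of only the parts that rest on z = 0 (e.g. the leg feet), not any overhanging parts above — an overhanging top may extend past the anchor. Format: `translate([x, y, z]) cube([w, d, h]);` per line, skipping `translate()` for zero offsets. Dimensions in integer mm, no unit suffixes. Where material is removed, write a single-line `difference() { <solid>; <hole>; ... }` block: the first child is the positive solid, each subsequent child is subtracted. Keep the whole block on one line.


difference() { translate([291, 368, 0]) cube([2450, 112, 2480]); translate([781, 368, 1097]) cube([1364, 112, 908]); }


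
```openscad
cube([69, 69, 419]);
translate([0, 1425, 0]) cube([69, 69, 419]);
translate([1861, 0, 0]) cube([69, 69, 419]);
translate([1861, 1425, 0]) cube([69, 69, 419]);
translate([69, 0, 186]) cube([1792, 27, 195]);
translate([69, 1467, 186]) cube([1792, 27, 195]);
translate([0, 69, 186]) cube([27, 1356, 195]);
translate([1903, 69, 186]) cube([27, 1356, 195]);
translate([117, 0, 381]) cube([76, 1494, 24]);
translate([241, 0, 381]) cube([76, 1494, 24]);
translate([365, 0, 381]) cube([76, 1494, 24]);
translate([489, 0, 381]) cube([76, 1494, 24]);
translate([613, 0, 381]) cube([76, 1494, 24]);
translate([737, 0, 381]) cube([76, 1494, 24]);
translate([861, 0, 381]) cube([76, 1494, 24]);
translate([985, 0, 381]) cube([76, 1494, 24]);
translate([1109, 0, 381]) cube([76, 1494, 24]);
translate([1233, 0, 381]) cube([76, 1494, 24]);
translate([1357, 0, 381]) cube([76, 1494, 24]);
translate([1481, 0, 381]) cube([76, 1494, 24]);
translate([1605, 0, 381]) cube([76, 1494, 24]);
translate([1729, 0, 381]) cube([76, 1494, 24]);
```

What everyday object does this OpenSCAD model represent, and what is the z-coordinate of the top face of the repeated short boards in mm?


A bed frame. The slat-top height is 405 mm.

Four posts, four rails, and a row of slats — a bed frame. Slats sit on the rails at z = 186 + 195 = 381; with slat thickness 24, the top is 405 mm.


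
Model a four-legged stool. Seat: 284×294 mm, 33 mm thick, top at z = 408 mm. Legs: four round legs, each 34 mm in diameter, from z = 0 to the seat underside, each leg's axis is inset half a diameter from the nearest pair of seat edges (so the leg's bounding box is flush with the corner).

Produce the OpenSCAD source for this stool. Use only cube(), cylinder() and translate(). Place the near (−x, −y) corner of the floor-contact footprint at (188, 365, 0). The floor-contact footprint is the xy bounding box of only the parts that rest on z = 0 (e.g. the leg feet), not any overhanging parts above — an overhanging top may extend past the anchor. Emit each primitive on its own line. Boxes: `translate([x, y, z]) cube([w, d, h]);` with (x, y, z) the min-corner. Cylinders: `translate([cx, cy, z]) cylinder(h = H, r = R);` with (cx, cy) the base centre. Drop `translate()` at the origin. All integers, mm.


translate([188, 365, 375]) cube([284, 294, 33]);
translate([205, 382, 0]) cylinder(h = 375, r = 17);
translate([455, 382, 0]) cylinder(h = 375, r = 17);
translate([205, 642, 0]) cylinder(h = 375, r = 17);
translate([455, 642, 0]) cylinder(h = 375, r = 17);


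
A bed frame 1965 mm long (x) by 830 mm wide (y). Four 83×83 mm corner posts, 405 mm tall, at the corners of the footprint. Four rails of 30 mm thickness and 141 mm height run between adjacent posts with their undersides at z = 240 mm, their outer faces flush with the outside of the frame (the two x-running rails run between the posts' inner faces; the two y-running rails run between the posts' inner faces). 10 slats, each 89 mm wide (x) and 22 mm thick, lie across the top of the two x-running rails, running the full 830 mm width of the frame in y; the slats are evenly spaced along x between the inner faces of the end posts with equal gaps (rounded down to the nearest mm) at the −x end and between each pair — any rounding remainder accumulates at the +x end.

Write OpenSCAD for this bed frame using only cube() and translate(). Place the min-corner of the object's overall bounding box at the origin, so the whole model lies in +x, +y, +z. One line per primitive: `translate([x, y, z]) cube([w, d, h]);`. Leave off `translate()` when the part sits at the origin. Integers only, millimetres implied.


// slat z = rail_z + rail_h = 240 + 141 = 381
// slat gap = ⌊(1799 − 10·89) / 11⌋ = 82
cube([83, 83, 405]);
translate([0, 747, 0]) cube([83, 83, 405]);
translate([1882, 0, 0]) cube([83, 83, 405]);
translate([1882, 747, 0]) cube([83, 83, 405]);
translate([83, 0, 240]) cube([1799, 30, 141]);
translate([83, 800, 240]) cube([1799, 30, 141]);
translate([0, 83, 240]) cube([30, 664, 141]);
translate([1935, 83, 240]) cube([30, 664, 141]);
translate([165, 0, 381]) cube([89, 830, 22]);
translate([336, 0, 381]) cube([89, 830, 22]);
translate([507, 0, 381]) cube([89, 830, 22]);
translate([678, 0, 381]) cube([89, 830, 22]);
translate([849, 0, 381]) cube([89, 830, 22]);
translate([1020, 0, 381]) cube([89, 830, 22]);
translate([1191, 0, 381]) cube([89, 830, 22]);
translate([1362, 0, 381]) cube([89, 830, 22]);
translate([1533, 0, 381]) cube([89, 830, 22]);
translate([1704, 0, 381]) cube([89, 830, 22]);


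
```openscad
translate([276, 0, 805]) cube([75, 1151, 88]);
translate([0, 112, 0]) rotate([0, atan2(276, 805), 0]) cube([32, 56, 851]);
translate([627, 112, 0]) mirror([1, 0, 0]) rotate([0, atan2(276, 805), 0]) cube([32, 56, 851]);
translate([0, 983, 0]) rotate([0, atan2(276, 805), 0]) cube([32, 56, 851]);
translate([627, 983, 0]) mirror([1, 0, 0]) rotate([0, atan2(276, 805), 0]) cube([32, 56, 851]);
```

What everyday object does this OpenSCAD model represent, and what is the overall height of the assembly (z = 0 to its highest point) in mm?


A sawhorse. The overall height is 893 mm.

A beam across two mirrored pairs of raked legs — a sawhorse. The beam's underside is at z = 805 (matching the legs' vertical rise in atan2(276, 805)) and the beam is 88 mm tall, so its top is at 805 + 88 = 893 mm. The raked legs top out at the beam's underside, so that is the highest point.


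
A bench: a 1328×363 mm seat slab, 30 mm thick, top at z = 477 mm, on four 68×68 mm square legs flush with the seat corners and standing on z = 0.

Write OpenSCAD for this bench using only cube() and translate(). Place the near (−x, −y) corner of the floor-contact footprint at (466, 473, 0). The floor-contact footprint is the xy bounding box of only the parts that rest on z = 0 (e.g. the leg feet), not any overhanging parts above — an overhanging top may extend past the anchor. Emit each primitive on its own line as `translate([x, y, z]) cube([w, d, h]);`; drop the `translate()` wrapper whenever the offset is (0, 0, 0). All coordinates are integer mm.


translate([466, 473, 447]) cube([1328, 363, 30]);
translate([466, 473, 0]) cube([68, 68, 447]);
translate([466, 768, 0]) cube([68, 68, 447]);
translate([1726, 473, 0]) cube([68, 68, 447]);
translate([1726, 768, 0]) cube([68, 68, 447]);


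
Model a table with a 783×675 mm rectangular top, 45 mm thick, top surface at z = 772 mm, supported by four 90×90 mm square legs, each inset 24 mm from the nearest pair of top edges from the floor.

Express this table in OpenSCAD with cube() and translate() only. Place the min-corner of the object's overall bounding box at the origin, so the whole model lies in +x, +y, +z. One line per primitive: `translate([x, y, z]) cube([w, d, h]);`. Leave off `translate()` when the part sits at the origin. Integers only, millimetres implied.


translate([0, 0, 727]) cube([783, 675, 45]);
translate([24, 24, 0]) cube([90, 90, 727]);
translate([669, 24, 0]) cube([90, 90, 727]);
translate([24, 561, 0]) cube([90, 90, 727]);
translate([669, 561, 0]) cube([90, 90, 727]);


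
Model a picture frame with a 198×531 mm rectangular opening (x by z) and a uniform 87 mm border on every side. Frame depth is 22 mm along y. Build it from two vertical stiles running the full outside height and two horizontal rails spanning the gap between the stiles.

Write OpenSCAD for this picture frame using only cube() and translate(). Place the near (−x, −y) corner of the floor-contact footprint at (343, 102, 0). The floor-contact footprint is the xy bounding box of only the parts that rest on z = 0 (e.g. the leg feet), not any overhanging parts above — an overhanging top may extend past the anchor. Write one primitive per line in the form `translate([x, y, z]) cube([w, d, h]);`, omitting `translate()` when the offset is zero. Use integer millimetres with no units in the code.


translate([343, 102, 0]) cube([87, 22, 705]);
translate([628, 102, 0]) cube([87, 22, 705]);
translate([430, 102, 0]) cube([198, 22, 87]);
translate([430, 102, 618]) cube([198, 22, 87]);


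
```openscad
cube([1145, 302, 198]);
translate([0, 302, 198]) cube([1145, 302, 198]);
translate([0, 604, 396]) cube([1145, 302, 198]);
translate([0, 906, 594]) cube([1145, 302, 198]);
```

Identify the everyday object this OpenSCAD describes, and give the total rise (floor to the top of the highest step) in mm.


A staircase. The total rise is 792 mm.

4 identical blocks, each offset up and back from the previous — a staircase. Each step is 198 mm tall and there are 4 of them, so the total rise is 4 × 198 = 792 mm.


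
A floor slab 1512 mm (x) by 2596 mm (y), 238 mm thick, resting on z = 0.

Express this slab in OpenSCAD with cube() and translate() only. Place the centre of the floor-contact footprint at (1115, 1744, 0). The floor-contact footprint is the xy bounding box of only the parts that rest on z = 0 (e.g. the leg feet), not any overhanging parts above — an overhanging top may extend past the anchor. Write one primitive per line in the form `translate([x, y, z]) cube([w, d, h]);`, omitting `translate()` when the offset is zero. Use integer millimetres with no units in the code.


translate([359, 446, 0]) cube([1512, 2596, 238]);


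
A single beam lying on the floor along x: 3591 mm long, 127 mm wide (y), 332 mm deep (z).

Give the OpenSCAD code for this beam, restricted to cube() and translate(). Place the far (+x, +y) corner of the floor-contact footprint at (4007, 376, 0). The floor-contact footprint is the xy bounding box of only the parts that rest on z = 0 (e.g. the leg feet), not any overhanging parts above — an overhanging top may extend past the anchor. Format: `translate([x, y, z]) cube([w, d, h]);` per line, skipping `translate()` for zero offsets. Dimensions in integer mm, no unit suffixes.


translate([416, 249, 0]) cube([3591, 127, 332]);


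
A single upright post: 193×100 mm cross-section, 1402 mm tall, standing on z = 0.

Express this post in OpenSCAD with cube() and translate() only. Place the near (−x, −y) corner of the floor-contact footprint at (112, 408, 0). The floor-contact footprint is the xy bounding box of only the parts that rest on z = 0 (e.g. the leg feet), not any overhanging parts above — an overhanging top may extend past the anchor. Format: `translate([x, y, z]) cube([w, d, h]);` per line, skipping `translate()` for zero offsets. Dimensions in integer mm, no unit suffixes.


translate([112, 408, 0]) cube([193, 100, 1402]);


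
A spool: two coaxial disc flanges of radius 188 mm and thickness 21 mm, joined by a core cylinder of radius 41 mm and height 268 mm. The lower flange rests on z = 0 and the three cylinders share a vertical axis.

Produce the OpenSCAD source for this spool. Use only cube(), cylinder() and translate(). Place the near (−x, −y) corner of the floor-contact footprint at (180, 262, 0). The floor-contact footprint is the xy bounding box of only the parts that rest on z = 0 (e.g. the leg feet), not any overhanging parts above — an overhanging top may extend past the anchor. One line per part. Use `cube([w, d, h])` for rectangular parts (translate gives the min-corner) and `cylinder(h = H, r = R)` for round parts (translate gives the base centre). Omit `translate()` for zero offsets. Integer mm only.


translate([368, 450, 0]) cylinder(h = 21, r = 188);
translate([368, 450, 21]) cylinder(h = 268, r = 41);
translate([368, 450, 289]) cylinder(h = 21, r = 188);


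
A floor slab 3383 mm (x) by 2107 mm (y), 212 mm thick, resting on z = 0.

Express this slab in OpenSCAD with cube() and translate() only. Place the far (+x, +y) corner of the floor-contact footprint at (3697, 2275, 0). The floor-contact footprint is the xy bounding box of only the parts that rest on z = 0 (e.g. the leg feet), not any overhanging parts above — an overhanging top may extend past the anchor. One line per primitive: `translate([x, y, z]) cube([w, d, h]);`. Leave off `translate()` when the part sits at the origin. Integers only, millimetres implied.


translate([314, 168, 0]) cube([3383, 2107, 212]);


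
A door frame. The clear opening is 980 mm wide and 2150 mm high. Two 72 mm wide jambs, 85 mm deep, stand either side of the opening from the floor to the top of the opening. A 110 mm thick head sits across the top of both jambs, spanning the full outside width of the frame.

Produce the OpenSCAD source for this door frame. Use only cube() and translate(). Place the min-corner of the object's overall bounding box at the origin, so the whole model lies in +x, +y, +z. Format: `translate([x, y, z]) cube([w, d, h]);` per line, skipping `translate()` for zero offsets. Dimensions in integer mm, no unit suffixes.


cube([72, 85, 2150]);
translate([1052, 0, 0]) cube([72, 85, 2150]);
translate([0, 0, 2150]) cube([1124, 85, 110]);


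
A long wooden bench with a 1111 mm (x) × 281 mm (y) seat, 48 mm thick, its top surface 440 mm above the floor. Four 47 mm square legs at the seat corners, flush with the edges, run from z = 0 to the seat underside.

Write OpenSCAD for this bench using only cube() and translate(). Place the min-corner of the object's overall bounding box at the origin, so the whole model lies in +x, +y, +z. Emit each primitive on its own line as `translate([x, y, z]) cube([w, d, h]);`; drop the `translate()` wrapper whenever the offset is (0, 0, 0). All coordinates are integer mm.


// leg_h = 440 − 48 = 392
translate([0, 0, 392]) cube([1111, 281, 48]);
cube([47, 47, 392]);
translate([0, 234, 0]) cube([47, 47, 392]);
translate([1064, 0, 0]) cube([47, 47, 392]);
translate([1064, 234, 0]) cube([47, 47, 392]);


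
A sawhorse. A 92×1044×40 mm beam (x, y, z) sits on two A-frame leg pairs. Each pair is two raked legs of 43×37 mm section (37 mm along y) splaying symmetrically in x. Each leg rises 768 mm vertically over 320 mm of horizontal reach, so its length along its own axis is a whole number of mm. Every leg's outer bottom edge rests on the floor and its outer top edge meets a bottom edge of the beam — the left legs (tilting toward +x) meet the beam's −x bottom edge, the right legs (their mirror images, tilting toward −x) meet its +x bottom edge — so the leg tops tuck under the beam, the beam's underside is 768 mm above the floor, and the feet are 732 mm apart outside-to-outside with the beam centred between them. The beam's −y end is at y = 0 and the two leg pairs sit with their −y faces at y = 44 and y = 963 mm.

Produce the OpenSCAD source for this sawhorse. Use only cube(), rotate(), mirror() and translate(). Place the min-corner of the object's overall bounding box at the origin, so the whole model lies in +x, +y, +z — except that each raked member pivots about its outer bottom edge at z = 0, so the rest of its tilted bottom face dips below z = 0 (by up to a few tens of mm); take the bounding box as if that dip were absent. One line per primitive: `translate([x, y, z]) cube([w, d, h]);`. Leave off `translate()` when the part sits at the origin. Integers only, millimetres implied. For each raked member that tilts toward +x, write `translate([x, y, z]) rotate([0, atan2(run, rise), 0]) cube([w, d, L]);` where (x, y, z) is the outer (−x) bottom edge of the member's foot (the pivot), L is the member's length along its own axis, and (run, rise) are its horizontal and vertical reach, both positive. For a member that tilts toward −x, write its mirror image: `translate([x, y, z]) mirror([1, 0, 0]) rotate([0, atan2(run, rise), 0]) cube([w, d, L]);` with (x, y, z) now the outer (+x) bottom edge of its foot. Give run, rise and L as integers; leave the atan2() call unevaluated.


translate([320, 0, 768]) cube([92, 1044, 40]);
translate([0, 44, 0]) rotate([0, atan2(320, 768), 0]) cube([43, 37, 832]);
translate([732, 44, 0]) mirror([1, 0, 0]) rotate([0, atan2(320, 768), 0]) cube([43, 37, 832]);
translate([0, 963, 0]) rotate([0, atan2(320, 768), 0]) cube([43, 37, 832]);
translate([732, 963, 0]) mirror([1, 0, 0]) rotate([0, atan2(320, 768), 0]) cube([43, 37, 832]);


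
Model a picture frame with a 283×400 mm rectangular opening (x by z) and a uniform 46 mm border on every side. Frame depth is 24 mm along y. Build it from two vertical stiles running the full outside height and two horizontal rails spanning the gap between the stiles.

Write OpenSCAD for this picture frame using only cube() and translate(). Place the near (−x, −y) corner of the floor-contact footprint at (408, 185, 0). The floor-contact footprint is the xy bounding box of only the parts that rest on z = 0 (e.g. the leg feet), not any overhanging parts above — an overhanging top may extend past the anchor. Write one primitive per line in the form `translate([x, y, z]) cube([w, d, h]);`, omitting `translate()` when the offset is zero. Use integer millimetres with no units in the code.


translate([408, 185, 0]) cube([46, 24, 492]);
translate([737, 185, 0]) cube([46, 24, 492]);
translate([454, 185, 0]) cube([283, 24, 46]);
translate([454, 185, 446]) cube([283, 24, 46]);


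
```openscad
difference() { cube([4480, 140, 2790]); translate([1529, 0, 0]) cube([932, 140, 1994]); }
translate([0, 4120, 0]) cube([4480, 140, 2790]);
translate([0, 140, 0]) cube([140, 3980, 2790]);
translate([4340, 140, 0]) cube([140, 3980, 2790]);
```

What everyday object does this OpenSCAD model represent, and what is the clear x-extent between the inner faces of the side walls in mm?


A single room. The interior width is 4200 mm.

Four walls enclosing a rectangle with a door in the front wall — a room. Outside width 4480 minus two 140 mm walls gives 4200 mm.


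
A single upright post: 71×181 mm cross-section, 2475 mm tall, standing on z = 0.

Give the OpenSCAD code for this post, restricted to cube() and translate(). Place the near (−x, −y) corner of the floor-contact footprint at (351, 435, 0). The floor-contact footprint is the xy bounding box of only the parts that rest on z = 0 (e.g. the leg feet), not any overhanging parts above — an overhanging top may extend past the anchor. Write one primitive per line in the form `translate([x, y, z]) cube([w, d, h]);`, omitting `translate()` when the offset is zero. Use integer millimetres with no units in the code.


translate([351, 435, 0]) cube([71, 181, 2475]);


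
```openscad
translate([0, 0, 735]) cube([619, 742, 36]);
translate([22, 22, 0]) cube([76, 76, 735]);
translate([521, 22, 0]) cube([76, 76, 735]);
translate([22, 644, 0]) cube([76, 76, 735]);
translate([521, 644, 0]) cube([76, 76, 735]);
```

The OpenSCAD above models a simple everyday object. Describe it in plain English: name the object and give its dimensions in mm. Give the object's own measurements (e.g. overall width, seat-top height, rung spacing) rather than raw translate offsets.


A rectangular dining table. The top is 619×742×36 mm with its upper surface at z = 771 mm. It stands on four 76×76 mm square legs, each inset 22 mm from the nearest pair of top edges, running from the floor to the underside of the top.


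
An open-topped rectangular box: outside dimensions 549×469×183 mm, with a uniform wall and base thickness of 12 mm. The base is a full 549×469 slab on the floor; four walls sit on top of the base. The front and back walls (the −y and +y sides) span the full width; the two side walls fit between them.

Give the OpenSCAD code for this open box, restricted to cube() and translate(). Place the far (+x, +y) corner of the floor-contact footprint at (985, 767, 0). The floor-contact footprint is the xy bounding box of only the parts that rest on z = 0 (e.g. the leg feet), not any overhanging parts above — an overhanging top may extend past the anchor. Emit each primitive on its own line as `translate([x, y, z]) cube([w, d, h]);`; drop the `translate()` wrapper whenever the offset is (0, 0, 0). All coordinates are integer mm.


translate([436, 298, 0]) cube([549, 469, 12]);
translate([436, 298, 12]) cube([549, 12, 171]);
translate([436, 755, 12]) cube([549, 12, 171]);
translate([436, 310, 12]) cube([12, 445, 171]);
translate([973, 310, 12]) cube([12, 445, 171]);


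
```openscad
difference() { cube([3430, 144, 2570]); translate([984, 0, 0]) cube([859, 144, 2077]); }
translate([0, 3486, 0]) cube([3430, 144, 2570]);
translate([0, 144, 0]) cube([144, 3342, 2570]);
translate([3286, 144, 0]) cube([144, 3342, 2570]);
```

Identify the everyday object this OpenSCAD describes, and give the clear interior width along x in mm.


A single room. The interior width is 3142 mm.

Four walls enclosing a rectangle with a door in the front wall — a room. Outside width 3430 minus two 144 mm walls gives 3142 mm.


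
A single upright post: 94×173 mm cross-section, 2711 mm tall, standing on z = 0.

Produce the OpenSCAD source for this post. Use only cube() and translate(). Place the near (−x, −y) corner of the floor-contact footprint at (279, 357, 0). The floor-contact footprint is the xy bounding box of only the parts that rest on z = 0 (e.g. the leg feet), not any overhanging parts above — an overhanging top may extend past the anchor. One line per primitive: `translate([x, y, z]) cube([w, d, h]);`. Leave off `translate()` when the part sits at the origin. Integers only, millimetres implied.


translate([279, 357, 0]) cube([94, 173, 2711]);


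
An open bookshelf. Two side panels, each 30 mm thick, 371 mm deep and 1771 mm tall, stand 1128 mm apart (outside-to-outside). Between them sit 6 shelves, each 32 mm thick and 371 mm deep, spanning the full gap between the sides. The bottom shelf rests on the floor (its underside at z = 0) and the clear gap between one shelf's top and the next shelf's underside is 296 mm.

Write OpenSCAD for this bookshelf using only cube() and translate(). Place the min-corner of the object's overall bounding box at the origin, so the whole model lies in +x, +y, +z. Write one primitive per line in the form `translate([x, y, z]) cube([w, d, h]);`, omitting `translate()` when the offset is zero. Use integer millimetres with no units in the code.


cube([30, 371, 1771]);
translate([1098, 0, 0]) cube([30, 371, 1771]);
translate([30, 0, 0]) cube([1068, 371, 32]);
translate([30, 0, 328]) cube([1068, 371, 32]);
translate([30, 0, 656]) cube([1068, 371, 32]);
translate([30, 0, 984]) cube([1068, 371, 32]);
translate([30, 0, 1312]) cube([1068, 371, 32]);
translate([30, 0, 1640]) cube([1068, 371, 32]);


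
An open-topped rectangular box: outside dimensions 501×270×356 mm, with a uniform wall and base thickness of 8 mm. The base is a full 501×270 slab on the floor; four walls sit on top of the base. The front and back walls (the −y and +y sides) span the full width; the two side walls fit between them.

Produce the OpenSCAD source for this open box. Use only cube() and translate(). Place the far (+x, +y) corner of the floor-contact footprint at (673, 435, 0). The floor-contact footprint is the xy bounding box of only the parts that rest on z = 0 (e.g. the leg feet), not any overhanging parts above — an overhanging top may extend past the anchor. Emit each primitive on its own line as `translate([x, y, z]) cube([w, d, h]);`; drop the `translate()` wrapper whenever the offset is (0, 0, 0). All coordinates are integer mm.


translate([172, 165, 0]) cube([501, 270, 8]);
translate([172, 165, 8]) cube([501, 8, 348]);
translate([172, 427, 8]) cube([501, 8, 348]);
translate([172, 173, 8]) cube([8, 254, 348]);
translate([665, 173, 8]) cube([8, 254, 348]);


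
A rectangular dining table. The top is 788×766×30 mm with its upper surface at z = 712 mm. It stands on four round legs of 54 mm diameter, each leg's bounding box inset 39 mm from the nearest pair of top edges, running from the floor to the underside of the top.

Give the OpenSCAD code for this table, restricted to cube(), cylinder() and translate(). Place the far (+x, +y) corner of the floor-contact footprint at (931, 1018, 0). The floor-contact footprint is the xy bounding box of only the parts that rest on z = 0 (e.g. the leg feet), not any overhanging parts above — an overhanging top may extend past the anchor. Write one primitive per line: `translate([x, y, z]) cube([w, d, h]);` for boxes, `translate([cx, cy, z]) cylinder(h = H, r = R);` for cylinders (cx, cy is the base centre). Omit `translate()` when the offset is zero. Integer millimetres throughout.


translate([182, 291, 682]) cube([788, 766, 30]);
translate([248, 357, 0]) cylinder(h = 682, r = 27);
translate([904, 357, 0]) cylinder(h = 682, r = 27);
translate([248, 991, 0]) cylinder(h = 682, r = 27);
translate([904, 991, 0]) cylinder(h = 682, r = 27);


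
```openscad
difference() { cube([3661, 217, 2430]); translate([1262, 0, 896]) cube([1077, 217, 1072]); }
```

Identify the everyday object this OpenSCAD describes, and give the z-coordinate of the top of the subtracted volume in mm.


A wall with a window opening. The window head height is 1968 mm.

A wall with a rectangular opening subtracted — a window. Sill at z = 896, opening 1072 mm tall, so the head is at 896 + 1072 = 1968 mm.


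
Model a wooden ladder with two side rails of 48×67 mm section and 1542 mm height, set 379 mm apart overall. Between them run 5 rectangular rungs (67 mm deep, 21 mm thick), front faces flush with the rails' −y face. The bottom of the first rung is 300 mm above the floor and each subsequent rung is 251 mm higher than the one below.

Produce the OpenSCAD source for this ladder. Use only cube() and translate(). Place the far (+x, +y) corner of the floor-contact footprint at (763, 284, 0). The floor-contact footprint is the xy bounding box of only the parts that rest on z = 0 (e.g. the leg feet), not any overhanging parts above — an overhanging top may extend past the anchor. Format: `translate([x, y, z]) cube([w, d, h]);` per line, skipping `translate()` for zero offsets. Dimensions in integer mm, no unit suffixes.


// rung span = 379 - 2*48 = 283
// rung[k] z = 300 + k*251
translate([384, 217, 0]) cube([48, 67, 1542]);
translate([715, 217, 0]) cube([48, 67, 1542]);
translate([432, 217, 300]) cube([283, 67, 21]);
translate([432, 217, 551]) cube([283, 67, 21]);
translate([432, 217, 802]) cube([283, 67, 21]);
translate([432, 217, 1053]) cube([283, 67, 21]);
translate([432, 217, 1304]) cube([283, 67, 21]);


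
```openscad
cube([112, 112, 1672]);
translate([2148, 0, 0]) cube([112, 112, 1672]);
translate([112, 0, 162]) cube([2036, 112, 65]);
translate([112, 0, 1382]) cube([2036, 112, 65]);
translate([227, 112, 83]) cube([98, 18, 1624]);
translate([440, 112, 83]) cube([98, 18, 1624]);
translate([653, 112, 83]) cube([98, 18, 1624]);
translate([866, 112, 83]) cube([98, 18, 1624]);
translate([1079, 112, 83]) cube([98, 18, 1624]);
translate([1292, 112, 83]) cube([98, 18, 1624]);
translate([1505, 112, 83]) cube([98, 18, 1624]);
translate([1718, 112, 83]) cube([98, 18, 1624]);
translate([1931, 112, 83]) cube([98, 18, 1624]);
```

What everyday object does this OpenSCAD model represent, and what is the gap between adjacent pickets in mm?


A fence section. The picket gap is 115 mm.

Two posts, two rails, 9 pickets — a fence section. Span 2036 mm holds 9 pickets of 98 mm with 10 equal gaps: ⌊(2036 − 9·98) / 10⌋ = 115 mm.


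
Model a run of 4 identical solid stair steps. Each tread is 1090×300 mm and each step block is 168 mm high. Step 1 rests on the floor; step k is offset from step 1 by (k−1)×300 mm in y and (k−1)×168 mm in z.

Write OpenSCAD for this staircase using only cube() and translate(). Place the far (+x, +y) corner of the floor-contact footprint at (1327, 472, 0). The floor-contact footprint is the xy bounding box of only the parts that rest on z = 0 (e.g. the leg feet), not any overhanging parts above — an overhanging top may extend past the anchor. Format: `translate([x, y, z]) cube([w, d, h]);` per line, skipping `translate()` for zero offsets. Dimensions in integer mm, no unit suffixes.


translate([237, 172, 0]) cube([1090, 300, 168]);
translate([237, 472, 168]) cube([1090, 300, 168]);
translate([237, 772, 336]) cube([1090, 300, 168]);
translate([237, 1072, 504]) cube([1090, 300, 168]);


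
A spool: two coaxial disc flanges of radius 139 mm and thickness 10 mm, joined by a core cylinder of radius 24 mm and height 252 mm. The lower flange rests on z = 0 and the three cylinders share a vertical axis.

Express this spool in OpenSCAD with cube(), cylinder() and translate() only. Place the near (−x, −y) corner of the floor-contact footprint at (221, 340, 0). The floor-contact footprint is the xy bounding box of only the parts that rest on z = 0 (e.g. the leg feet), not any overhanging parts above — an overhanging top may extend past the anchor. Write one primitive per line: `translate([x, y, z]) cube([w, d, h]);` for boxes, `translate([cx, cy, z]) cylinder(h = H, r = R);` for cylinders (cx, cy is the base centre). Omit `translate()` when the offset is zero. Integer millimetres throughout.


translate([360, 479, 0]) cylinder(h = 10, r = 139);
translate([360, 479, 10]) cylinder(h = 252, r = 24);
translate([360, 479, 262]) cylinder(h = 10, r = 139);


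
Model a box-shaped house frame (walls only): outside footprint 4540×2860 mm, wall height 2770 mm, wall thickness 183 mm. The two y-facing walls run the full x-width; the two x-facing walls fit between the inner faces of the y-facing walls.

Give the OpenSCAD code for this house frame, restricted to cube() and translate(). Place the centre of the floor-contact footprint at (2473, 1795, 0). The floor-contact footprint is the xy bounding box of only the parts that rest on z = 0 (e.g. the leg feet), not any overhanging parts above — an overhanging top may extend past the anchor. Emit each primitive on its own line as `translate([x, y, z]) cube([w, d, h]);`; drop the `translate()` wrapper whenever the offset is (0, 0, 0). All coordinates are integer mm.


translate([203, 365, 0]) cube([4540, 183, 2770]);
translate([203, 3042, 0]) cube([4540, 183, 2770]);
translate([203, 548, 0]) cube([183, 2494, 2770]);
translate([4560, 548, 0]) cube([183, 2494, 2770]);


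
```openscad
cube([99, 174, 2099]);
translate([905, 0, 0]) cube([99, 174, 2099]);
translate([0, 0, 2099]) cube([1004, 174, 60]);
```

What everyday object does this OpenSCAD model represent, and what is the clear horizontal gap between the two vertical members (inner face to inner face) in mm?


A door frame. The clear opening width is 806 mm.

Two 2099 mm tall posts with a header on top — a door frame. The left jamb is 99 mm wide at x = 0; the right jamb starts at x = 905. The clear opening is 905 − 99 = 806 mm.


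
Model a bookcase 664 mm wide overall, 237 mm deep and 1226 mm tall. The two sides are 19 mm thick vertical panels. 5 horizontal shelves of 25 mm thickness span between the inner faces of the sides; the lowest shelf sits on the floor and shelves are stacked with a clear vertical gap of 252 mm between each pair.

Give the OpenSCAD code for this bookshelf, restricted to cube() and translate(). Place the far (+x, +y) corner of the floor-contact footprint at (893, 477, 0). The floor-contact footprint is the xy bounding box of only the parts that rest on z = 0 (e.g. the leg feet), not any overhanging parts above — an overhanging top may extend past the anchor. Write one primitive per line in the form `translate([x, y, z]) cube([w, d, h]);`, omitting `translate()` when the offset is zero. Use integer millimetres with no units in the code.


translate([229, 240, 0]) cube([19, 237, 1226]);
translate([874, 240, 0]) cube([19, 237, 1226]);
translate([248, 240, 0]) cube([626, 237, 25]);
translate([248, 240, 277]) cube([626, 237, 25]);
translate([248, 240, 554]) cube([626, 237, 25]);
translate([248, 240, 831]) cube([626, 237, 25]);
translate([248, 240, 1108]) cube([626, 237, 25]);


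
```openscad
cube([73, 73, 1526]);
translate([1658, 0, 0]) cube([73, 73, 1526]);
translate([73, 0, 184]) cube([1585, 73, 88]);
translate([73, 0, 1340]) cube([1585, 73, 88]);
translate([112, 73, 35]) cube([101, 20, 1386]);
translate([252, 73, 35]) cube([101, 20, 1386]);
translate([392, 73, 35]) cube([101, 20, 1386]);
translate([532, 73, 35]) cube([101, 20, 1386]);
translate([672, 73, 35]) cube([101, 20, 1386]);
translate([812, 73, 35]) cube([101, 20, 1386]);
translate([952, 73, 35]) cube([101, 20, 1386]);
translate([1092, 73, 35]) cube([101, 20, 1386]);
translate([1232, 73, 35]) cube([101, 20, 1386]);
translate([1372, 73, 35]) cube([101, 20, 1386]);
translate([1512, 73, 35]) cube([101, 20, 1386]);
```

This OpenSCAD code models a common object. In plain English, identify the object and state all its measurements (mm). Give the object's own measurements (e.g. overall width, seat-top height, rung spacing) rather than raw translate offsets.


A fence section. Two 73×73 mm posts, 1526 mm tall, stand on the floor with a clear span of 1585 mm between their inner faces. Two horizontal rails of 73×88 mm section span the gap between the posts with their undersides at z = 184 mm and z = 1340 mm, flush with the posts' −y face. 11 pickets, each 101 mm wide, 20 mm thick and 1386 mm tall, are fixed to the +y face of the rails with their bottoms at z = 35 mm, spaced across the span with a 39 mm gap after the −x post and between neighbouring pickets, with 45 mm left before the +x post.


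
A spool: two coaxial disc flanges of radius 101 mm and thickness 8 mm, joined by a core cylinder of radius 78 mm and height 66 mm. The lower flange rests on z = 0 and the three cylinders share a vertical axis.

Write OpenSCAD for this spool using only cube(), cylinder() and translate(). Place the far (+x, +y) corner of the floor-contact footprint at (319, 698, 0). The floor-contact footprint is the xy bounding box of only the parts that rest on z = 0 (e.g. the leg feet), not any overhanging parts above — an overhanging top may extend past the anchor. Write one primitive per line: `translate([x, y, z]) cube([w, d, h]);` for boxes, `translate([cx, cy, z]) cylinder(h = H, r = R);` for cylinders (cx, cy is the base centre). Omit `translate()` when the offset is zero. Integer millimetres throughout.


translate([218, 597, 0]) cylinder(h = 8, r = 101);
translate([218, 597, 8]) cylinder(h = 66, r = 78);
translate([218, 597, 74]) cylinder(h = 8, r = 101);


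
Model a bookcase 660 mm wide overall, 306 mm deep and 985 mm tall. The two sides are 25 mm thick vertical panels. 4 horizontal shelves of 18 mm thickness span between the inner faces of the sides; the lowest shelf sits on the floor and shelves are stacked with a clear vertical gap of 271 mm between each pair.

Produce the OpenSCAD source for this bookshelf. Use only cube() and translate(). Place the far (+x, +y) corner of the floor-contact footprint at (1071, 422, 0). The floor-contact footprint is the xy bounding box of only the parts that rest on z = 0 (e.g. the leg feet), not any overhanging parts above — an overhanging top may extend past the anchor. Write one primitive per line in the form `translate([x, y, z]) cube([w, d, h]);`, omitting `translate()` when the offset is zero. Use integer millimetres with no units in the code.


translate([411, 116, 0]) cube([25, 306, 985]);
translate([1046, 116, 0]) cube([25, 306, 985]);
translate([436, 116, 0]) cube([610, 306, 18]);
translate([436, 116, 289]) cube([610, 306, 18]);
translate([436, 116, 578]) cube([610, 306, 18]);
translate([436, 116, 867]) cube([610, 306, 18]);


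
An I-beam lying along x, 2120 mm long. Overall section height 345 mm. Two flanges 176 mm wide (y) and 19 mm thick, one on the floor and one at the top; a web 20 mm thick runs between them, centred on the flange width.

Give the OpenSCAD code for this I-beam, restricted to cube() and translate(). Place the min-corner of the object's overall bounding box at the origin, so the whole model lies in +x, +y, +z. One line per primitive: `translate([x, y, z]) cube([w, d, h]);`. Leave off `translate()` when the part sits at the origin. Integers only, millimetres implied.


cube([2120, 176, 19]);
translate([0, 78, 19]) cube([2120, 20, 307]);
translate([0, 0, 326]) cube([2120, 176, 19]);


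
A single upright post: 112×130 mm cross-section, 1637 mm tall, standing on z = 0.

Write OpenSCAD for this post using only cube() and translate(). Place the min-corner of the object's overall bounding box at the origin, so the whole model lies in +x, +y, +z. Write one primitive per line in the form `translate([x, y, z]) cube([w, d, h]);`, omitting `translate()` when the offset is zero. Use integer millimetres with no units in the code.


cube([112, 130, 1637]);


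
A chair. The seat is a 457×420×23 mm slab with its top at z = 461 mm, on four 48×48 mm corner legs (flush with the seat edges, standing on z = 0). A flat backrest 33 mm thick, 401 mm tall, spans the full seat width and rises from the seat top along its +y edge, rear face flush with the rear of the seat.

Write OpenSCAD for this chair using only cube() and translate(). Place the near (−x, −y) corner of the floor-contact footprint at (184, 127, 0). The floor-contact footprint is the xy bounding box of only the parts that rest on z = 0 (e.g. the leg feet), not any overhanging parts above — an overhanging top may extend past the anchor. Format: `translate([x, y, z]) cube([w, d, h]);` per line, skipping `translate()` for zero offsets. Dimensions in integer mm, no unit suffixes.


// leg_h = 461 - 23 = 438
translate([184, 127, 438]) cube([457, 420, 23]);
translate([184, 127, 0]) cube([48, 48, 438]);
translate([593, 127, 0]) cube([48, 48, 438]);
translate([184, 499, 0]) cube([48, 48, 438]);
translate([593, 499, 0]) cube([48, 48, 438]);
translate([184, 514, 461]) cube([457, 33, 401]);
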